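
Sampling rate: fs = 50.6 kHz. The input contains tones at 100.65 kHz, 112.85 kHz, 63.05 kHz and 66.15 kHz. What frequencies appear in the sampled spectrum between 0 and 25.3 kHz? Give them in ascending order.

0.55 kHz, 11.65 kHz, 12.45 kHz, 15.55 kHz

fs/2 = 25.3 kHz.
100.65 kHz mod fs = 50.05 kHz.
50.05 kHz > fs/2 = 25.3 kHz, folds to fs − 50.05 kHz = 0.55 kHz.
112.85 kHz mod fs = 11.65 kHz.
11.65 kHz ≤ fs/2 = 25.3 kHz, appears at 11.65 kHz.
63.05 kHz mod fs = 12.45 kHz.
12.45 kHz ≤ fs/2 = 25.3 kHz, appears at 12.45 kHz.
66.15 kHz mod fs = 15.55 kHz.
15.55 kHz ≤ fs/2 = 25.3 kHz, appears at 15.55 kHz.
Distinct values: {0.55 kHz, 11.65 kHz, 12.45 kHz, 15.55 kHz}.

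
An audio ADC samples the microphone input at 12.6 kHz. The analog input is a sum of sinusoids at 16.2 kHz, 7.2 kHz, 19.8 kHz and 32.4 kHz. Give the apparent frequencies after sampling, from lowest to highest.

fs/2 = 6.3 kHz.
16.2 kHz mod fs = 3.6 kHz.
3.6 kHz ≤ fs/2 = 6.3 kHz, appears at 3.6 kHz.
7.2 kHz > fs/2 = 6.3 kHz, folds to fs − 7.2 kHz = 5.4 kHz.
19.8 kHz mod fs = 7.2 kHz.
7.2 kHz > fs/2 = 6.3 kHz, folds to fs − 7.2 kHz = 5.4 kHz.
32.4 kHz mod fs = 7.2 kHz.
7.2 kHz > fs/2 = 6.3 kHz, folds to fs − 7.2 kHz = 5.4 kHz.
Distinct values: {3.6 kHz, 5.4 kHz}.

3.6 kHz, 5.4 kHz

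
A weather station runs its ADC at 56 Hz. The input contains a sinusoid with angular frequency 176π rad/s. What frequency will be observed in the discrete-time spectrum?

ω = 176π rad/s → f = ω/(2π) = 88 Hz.
88 Hz mod fs = 32 Hz.
32 Hz > fs/2 = 28 Hz, folds to fs − 32 Hz = 24 Hz.

24 Hz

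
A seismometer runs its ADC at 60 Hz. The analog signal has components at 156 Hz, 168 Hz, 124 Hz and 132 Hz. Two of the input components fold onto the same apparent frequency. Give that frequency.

fs/2 = 30 Hz.
156 Hz mod fs = 36 Hz.
36 Hz > fs/2 = 30 Hz, folds to fs − 36 Hz = 24 Hz.
168 Hz mod fs = 48 Hz.
48 Hz > fs/2 = 30 Hz, folds to fs − 48 Hz = 12 Hz.
124 Hz mod fs = 4 Hz.
4 Hz ≤ fs/2 = 30 Hz, appears at 4 Hz.
132 Hz mod fs = 12 Hz.
12 Hz ≤ fs/2 = 30 Hz, appears at 12 Hz.
132 Hz and 168 Hz both map to 12 Hz.

12 Hz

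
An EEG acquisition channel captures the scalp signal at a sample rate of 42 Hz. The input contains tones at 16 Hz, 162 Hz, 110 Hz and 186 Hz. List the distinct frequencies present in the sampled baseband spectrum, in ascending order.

fs/2 = 21 Hz.
16 Hz ≤ fs/2 = 21 Hz, passes unchanged.
162 Hz mod fs = 36 Hz.
36 Hz > fs/2 = 21 Hz, folds to fs − 36 Hz = 6 Hz.
110 Hz mod fs = 26 Hz.
26 Hz > fs/2 = 21 Hz, folds to fs − 26 Hz = 16 Hz.
186 Hz mod fs = 18 Hz.
18 Hz ≤ fs/2 = 21 Hz, appears at 18 Hz.
Distinct values: {6 Hz, 16 Hz, 18 Hz}.

6 Hz, 16 Hz, 18 Hz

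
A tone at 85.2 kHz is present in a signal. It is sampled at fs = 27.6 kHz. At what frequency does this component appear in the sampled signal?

85.2 kHz mod fs = 2.4 kHz.
2.4 kHz ≤ fs/2 = 13.8 kHz, appears at 2.4 kHz.

2.4 kHz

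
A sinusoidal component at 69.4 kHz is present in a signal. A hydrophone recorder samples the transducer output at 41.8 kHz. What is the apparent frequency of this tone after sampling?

14.2 kHz

69.4 kHz mod fs = 27.6 kHz.
27.6 kHz > fs/2 = 20.9 kHz, folds to fs − 27.6 kHz = 14.2 kHz.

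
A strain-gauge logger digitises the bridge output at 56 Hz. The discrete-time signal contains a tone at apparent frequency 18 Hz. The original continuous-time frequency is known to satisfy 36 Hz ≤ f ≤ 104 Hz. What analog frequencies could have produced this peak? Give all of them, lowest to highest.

38 Hz, 74 Hz, 94 Hz

Frequencies that alias to 18 Hz are k·fs ± 18 Hz for integer k ≥ 0.
k=0: 18 Hz.
k=1: 38 Hz, 74 Hz.
k=2: 94 Hz, 130 Hz.
k=3: 150 Hz, 186 Hz.
Within [36 Hz, 104 Hz]: 38 Hz, 74 Hz, 94 Hz.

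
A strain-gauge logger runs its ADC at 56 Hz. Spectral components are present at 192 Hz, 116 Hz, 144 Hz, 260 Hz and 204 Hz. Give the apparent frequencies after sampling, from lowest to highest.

fs/2 = 28 Hz.
192 Hz mod fs = 24 Hz.
24 Hz ≤ fs/2 = 28 Hz, appears at 24 Hz.
116 Hz mod fs = 4 Hz.
4 Hz ≤ fs/2 = 28 Hz, appears at 4 Hz.
144 Hz mod fs = 32 Hz.
32 Hz > fs/2 = 28 Hz, folds to fs − 32 Hz = 24 Hz.
260 Hz mod fs = 36 Hz.
36 Hz > fs/2 = 28 Hz, folds to fs − 36 Hz = 20 Hz.
204 Hz mod fs = 36 Hz.
36 Hz > fs/2 = 28 Hz, folds to fs − 36 Hz = 20 Hz.
Distinct values: {4 Hz, 20 Hz, 24 Hz}.

4 Hz, 20 Hz, 24 Hz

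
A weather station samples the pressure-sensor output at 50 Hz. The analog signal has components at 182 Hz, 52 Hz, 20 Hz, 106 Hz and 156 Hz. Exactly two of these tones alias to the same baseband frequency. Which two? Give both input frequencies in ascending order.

106 Hz, 156 Hz

fs/2 = 25 Hz.
182 Hz mod fs = 32 Hz.
32 Hz > fs/2 = 25 Hz, folds to fs − 32 Hz = 18 Hz.
52 Hz mod fs = 2 Hz.
2 Hz ≤ fs/2 = 25 Hz, appears at 2 Hz.
20 Hz ≤ fs/2 = 25 Hz, passes unchanged.
106 Hz mod fs = 6 Hz.
6 Hz ≤ fs/2 = 25 Hz, appears at 6 Hz.
156 Hz mod fs = 6 Hz.
6 Hz ≤ fs/2 = 25 Hz, appears at 6 Hz.
106 Hz and 156 Hz both map to 6 Hz.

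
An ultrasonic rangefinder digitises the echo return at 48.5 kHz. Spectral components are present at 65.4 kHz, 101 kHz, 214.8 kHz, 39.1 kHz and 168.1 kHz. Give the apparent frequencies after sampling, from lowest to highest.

fs/2 = 24.25 kHz.
65.4 kHz mod fs = 16.9 kHz.
16.9 kHz ≤ fs/2 = 24.25 kHz, appears at 16.9 kHz.
101 kHz mod fs = 4 kHz.
4 kHz ≤ fs/2 = 24.25 kHz, appears at 4 kHz.
214.8 kHz mod fs = 20.8 kHz.
20.8 kHz ≤ fs/2 = 24.25 kHz, appears at 20.8 kHz.
39.1 kHz > fs/2 = 24.25 kHz, folds to fs − 39.1 kHz = 9.4 kHz.
168.1 kHz mod fs = 22.6 kHz.
22.6 kHz ≤ fs/2 = 24.25 kHz, appears at 22.6 kHz.
Distinct values: {4 kHz, 9.4 kHz, 16.9 kHz, 20.8 kHz, 22.6 kHz}.

4 kHz, 9.4 kHz, 16.9 kHz, 20.8 kHz, 22.6 kHz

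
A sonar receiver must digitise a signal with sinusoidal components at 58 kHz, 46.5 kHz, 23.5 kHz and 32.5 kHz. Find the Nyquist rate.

Highest-frequency component: 58 kHz.
Nyquist rate = 2 × 58 kHz = 116 kHz.

116 kHz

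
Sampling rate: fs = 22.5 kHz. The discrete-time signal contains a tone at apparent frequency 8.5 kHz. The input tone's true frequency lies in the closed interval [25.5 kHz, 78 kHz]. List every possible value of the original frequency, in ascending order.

31 kHz, 36.5 kHz, 53.5 kHz, 59 kHz, 76 kHz

Frequencies that alias to 8.5 kHz are k·fs ± 8.5 kHz for integer k ≥ 0.
k=0: 8.5 kHz.
k=1: 14 kHz, 31 kHz.
k=2: 36.5 kHz, 53.5 kHz.
k=3: 59 kHz, 76 kHz.
k=4: 81.5 kHz, 98.5 kHz.
Within [25.5 kHz, 78 kHz]: 31 kHz, 36.5 kHz, 53.5 kHz, 59 kHz, 76 kHz.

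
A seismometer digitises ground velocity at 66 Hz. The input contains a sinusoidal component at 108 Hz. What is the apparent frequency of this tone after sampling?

24 Hz

108 Hz mod fs = 42 Hz.
42 Hz > fs/2 = 33 Hz, folds to fs − 42 Hz = 24 Hz.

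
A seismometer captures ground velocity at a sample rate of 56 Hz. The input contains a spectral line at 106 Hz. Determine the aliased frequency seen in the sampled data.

106 Hz mod fs = 50 Hz.
50 Hz > fs/2 = 28 Hz, folds to fs − 50 Hz = 6 Hz.

6 Hz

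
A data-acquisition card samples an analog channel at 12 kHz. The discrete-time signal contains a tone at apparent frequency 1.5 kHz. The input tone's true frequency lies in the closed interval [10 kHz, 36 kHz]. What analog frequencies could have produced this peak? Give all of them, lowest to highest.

Frequencies that alias to 1.5 kHz are k·fs ± 1.5 kHz for integer k ≥ 0.
k=0: 1.5 kHz.
k=1: 10.5 kHz, 13.5 kHz.
k=2: 22.5 kHz, 25.5 kHz.
k=3: 34.5 kHz, 37.5 kHz.
k=4: 46.5 kHz, 49.5 kHz.
Within [10 kHz, 36 kHz]: 10.5 kHz, 13.5 kHz, 22.5 kHz, 25.5 kHz, 34.5 kHz.

10.5 kHz, 13.5 kHz, 22.5 kHz, 25.5 kHz, 34.5 kHz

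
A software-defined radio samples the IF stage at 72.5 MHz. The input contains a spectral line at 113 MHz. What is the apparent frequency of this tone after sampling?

32 MHz

113 MHz mod fs = 40.5 MHz.
40.5 MHz > fs/2 = 36.25 MHz, folds to fs − 40.5 MHz = 32 MHz.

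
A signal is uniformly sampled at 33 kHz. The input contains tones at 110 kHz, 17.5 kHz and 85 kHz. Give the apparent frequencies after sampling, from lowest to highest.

11 kHz, 14 kHz, 15.5 kHz

fs/2 = 16.5 kHz.
110 kHz mod fs = 11 kHz.
11 kHz ≤ fs/2 = 16.5 kHz, appears at 11 kHz.
17.5 kHz > fs/2 = 16.5 kHz, folds to fs − 17.5 kHz = 15.5 kHz.
85 kHz mod fs = 19 kHz.
19 kHz > fs/2 = 16.5 kHz, folds to fs − 19 kHz = 14 kHz.
Distinct values: {11 kHz, 14 kHz, 15.5 kHz}.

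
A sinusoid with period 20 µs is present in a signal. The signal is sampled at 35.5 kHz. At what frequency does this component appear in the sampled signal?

T = 20 µs → f = 1/T = 50 kHz.
50 kHz mod fs = 14.5 kHz.
14.5 kHz ≤ fs/2 = 17.75 kHz, appears at 14.5 kHz.

14.5 kHz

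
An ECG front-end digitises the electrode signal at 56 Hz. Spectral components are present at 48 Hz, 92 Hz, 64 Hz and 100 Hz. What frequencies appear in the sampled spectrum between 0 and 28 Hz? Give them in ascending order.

fs/2 = 28 Hz.
48 Hz > fs/2 = 28 Hz, folds to fs − 48 Hz = 8 Hz.
92 Hz mod fs = 36 Hz.
36 Hz > fs/2 = 28 Hz, folds to fs − 36 Hz = 20 Hz.
64 Hz mod fs = 8 Hz.
8 Hz ≤ fs/2 = 28 Hz, appears at 8 Hz.
100 Hz mod fs = 44 Hz.
44 Hz > fs/2 = 28 Hz, folds to fs − 44 Hz = 12 Hz.
Distinct values: {8 Hz, 12 Hz, 20 Hz}.

8 Hz, 12 Hz, 20 Hz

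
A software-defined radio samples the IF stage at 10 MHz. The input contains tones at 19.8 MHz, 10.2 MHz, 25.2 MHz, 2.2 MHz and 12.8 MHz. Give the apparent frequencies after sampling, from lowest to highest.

0.2 MHz, 2.2 MHz, 2.8 MHz, 4.8 MHz

fs/2 = 5 MHz.
19.8 MHz mod fs = 9.8 MHz.
9.8 MHz > fs/2 = 5 MHz, folds to fs − 9.8 MHz = 0.2 MHz.
10.2 MHz mod fs = 0.2 MHz.
0.2 MHz ≤ fs/2 = 5 MHz, appears at 0.2 MHz.
25.2 MHz mod fs = 5.2 MHz.
5.2 MHz > fs/2 = 5 MHz, folds to fs − 5.2 MHz = 4.8 MHz.
2.2 MHz ≤ fs/2 = 5 MHz, passes unchanged.
12.8 MHz mod fs = 2.8 MHz.
2.8 MHz ≤ fs/2 = 5 MHz, appears at 2.8 MHz.
Distinct values: {0.2 MHz, 2.2 MHz, 2.8 MHz, 4.8 MHz}.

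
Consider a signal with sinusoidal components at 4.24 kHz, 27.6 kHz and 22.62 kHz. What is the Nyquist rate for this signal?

55.2 kHz

Highest-frequency component: 27.6 kHz.
Nyquist rate = 2 × 27.6 kHz = 55.2 kHz.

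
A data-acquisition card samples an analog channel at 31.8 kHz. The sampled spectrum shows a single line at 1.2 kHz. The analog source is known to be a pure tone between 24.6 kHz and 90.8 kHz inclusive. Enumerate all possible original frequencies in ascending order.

Frequencies that alias to 1.2 kHz are k·fs ± 1.2 kHz for integer k ≥ 0.
k=0: 1.2 kHz.
k=1: 30.6 kHz, 33 kHz.
k=2: 62.4 kHz, 64.8 kHz.
k=3: 94.2 kHz, 96.6 kHz.
Within [24.6 kHz, 90.8 kHz]: 30.6 kHz, 33 kHz, 62.4 kHz, 64.8 kHz.

30.6 kHz, 33 kHz, 62.4 kHz, 64.8 kHz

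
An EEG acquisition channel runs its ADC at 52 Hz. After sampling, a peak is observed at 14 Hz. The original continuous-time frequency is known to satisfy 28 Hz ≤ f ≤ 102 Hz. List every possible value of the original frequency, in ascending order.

38 Hz, 66 Hz, 90 Hz

Frequencies that alias to 14 Hz are k·fs ± 14 Hz for integer k ≥ 0.
k=0: 14 Hz.
k=1: 38 Hz, 66 Hz.
k=2: 90 Hz, 118 Hz.
k=3: 142 Hz, 170 Hz.
Within [28 Hz, 102 Hz]: 38 Hz, 66 Hz, 90 Hz.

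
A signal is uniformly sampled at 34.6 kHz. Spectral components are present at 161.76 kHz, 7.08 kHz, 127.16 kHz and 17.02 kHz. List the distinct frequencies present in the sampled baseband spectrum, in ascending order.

7.08 kHz, 11.24 kHz, 17.02 kHz

fs/2 = 17.3 kHz.
161.76 kHz mod fs = 23.36 kHz.
23.36 kHz > fs/2 = 17.3 kHz, folds to fs − 23.36 kHz = 11.24 kHz.
7.08 kHz ≤ fs/2 = 17.3 kHz, passes unchanged.
127.16 kHz mod fs = 23.36 kHz.
23.36 kHz > fs/2 = 17.3 kHz, folds to fs − 23.36 kHz = 11.24 kHz.
17.02 kHz ≤ fs/2 = 17.3 kHz, passes unchanged.
Distinct values: {7.08 kHz, 11.24 kHz, 17.02 kHz}.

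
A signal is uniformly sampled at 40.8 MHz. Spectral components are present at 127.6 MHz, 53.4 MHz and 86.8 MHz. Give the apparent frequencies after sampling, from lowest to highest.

5.2 MHz, 12.6 MHz

fs/2 = 20.4 MHz.
127.6 MHz mod fs = 5.2 MHz.
5.2 MHz ≤ fs/2 = 20.4 MHz, appears at 5.2 MHz.
53.4 MHz mod fs = 12.6 MHz.
12.6 MHz ≤ fs/2 = 20.4 MHz, appears at 12.6 MHz.
86.8 MHz mod fs = 5.2 MHz.
5.2 MHz ≤ fs/2 = 20.4 MHz, appears at 5.2 MHz.
Distinct values: {5.2 MHz, 12.6 MHz}.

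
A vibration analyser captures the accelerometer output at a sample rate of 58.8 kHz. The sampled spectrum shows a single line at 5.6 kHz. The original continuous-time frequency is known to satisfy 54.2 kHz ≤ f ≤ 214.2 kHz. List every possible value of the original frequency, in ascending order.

Frequencies that alias to 5.6 kHz are k·fs ± 5.6 kHz for integer k ≥ 0.
k=0: 5.6 kHz.
k=1: 53.2 kHz, 64.4 kHz.
k=2: 112 kHz, 123.2 kHz.
k=3: 170.8 kHz, 182 kHz.
k=4: 229.6 kHz, 240.8 kHz.
Within [54.2 kHz, 214.2 kHz]: 64.4 kHz, 112 kHz, 123.2 kHz, 170.8 kHz, 182 kHz.

64.4 kHz, 112 kHz, 123.2 kHz, 170.8 kHz, 182 kHz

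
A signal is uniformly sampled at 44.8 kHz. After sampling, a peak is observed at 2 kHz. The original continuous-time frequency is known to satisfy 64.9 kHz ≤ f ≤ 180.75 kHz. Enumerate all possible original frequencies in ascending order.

Frequencies that alias to 2 kHz are k·fs ± 2 kHz for integer k ≥ 0.
k=0: 2 kHz.
k=1: 42.8 kHz, 46.8 kHz.
k=2: 87.6 kHz, 91.6 kHz.
k=3: 132.4 kHz, 136.4 kHz.
k=4: 177.2 kHz, 181.2 kHz.
k=5: 222 kHz, 226 kHz.
Within [64.9 kHz, 180.75 kHz]: 87.6 kHz, 91.6 kHz, 132.4 kHz, 136.4 kHz, 177.2 kHz.

87.6 kHz, 91.6 kHz, 132.4 kHz, 136.4 kHz, 177.2 kHz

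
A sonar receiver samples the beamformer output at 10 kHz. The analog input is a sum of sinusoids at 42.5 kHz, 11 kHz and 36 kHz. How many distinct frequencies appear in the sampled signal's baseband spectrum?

3

fs/2 = 5 kHz.
42.5 kHz mod fs = 2.5 kHz.
2.5 kHz ≤ fs/2 = 5 kHz, appears at 2.5 kHz.
11 kHz mod fs = 1 kHz.
1 kHz ≤ fs/2 = 5 kHz, appears at 1 kHz.
36 kHz mod fs = 6 kHz.
6 kHz > fs/2 = 5 kHz, folds to fs − 6 kHz = 4 kHz.
Distinct values: {1 kHz, 2.5 kHz, 4 kHz} → 3.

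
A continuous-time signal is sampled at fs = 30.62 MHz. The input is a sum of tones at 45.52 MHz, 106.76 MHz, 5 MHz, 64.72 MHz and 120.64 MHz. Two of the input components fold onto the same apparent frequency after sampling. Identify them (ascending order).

45.52 MHz, 106.76 MHz

fs/2 = 15.31 MHz.
45.52 MHz mod fs = 14.9 MHz.
14.9 MHz ≤ fs/2 = 15.31 MHz, appears at 14.9 MHz.
106.76 MHz mod fs = 14.9 MHz.
14.9 MHz ≤ fs/2 = 15.31 MHz, appears at 14.9 MHz.
5 MHz ≤ fs/2 = 15.31 MHz, passes unchanged.
64.72 MHz mod fs = 3.48 MHz.
3.48 MHz ≤ fs/2 = 15.31 MHz, appears at 3.48 MHz.
120.64 MHz mod fs = 28.78 MHz.
28.78 MHz > fs/2 = 15.31 MHz, folds to fs − 28.78 MHz = 1.84 MHz.
45.52 MHz and 106.76 MHz both map to 14.9 MHz.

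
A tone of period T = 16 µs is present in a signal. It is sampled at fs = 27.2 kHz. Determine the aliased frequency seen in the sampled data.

T = 16 µs → f = 1/T = 62.5 kHz.
62.5 kHz mod fs = 8.1 kHz.
8.1 kHz ≤ fs/2 = 13.6 kHz, appears at 8.1 kHz.

8.1 kHz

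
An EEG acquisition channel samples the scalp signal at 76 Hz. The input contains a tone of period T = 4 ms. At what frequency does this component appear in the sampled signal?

22 Hz

T = 4 ms → f = 1/T = 250 Hz.
250 Hz mod fs = 22 Hz.
22 Hz ≤ fs/2 = 38 Hz, appears at 22 Hz.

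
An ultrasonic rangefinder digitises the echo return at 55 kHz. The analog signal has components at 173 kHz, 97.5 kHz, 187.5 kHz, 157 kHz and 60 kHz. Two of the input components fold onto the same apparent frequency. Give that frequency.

8 kHz

fs/2 = 27.5 kHz.
173 kHz mod fs = 8 kHz.
8 kHz ≤ fs/2 = 27.5 kHz, appears at 8 kHz.
97.5 kHz mod fs = 42.5 kHz.
42.5 kHz > fs/2 = 27.5 kHz, folds to fs − 42.5 kHz = 12.5 kHz.
187.5 kHz mod fs = 22.5 kHz.
22.5 kHz ≤ fs/2 = 27.5 kHz, appears at 22.5 kHz.
157 kHz mod fs = 47 kHz.
47 kHz > fs/2 = 27.5 kHz, folds to fs − 47 kHz = 8 kHz.
60 kHz mod fs = 5 kHz.
5 kHz ≤ fs/2 = 27.5 kHz, appears at 5 kHz.
157 kHz and 173 kHz both map to 8 kHz.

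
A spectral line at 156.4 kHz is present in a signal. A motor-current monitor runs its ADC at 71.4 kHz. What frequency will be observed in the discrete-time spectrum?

13.6 kHz

156.4 kHz mod fs = 13.6 kHz.
13.6 kHz ≤ fs/2 = 35.7 kHz, appears at 13.6 kHz.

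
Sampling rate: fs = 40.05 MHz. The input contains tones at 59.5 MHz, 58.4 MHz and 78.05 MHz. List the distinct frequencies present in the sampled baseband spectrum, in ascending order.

2.05 MHz, 18.35 MHz, 19.45 MHz

fs/2 = 20.025 MHz.
59.5 MHz mod fs = 19.45 MHz.
19.45 MHz ≤ fs/2 = 20.025 MHz, appears at 19.45 MHz.
58.4 MHz mod fs = 18.35 MHz.
18.35 MHz ≤ fs/2 = 20.025 MHz, appears at 18.35 MHz.
78.05 MHz mod fs = 38 MHz.
38 MHz > fs/2 = 20.025 MHz, folds to fs − 38 MHz = 2.05 MHz.
Distinct values: {2.05 MHz, 18.35 MHz, 19.45 MHz}.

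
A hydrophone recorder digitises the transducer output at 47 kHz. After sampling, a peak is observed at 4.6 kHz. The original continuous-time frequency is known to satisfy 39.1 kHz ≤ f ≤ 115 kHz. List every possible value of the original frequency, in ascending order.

Frequencies that alias to 4.6 kHz are k·fs ± 4.6 kHz for integer k ≥ 0.
k=0: 4.6 kHz.
k=1: 42.4 kHz, 51.6 kHz.
k=2: 89.4 kHz, 98.6 kHz.
k=3: 136.4 kHz, 145.6 kHz.
Within [39.1 kHz, 115 kHz]: 42.4 kHz, 51.6 kHz, 89.4 kHz, 98.6 kHz.

42.4 kHz, 51.6 kHz, 89.4 kHz, 98.6 kHz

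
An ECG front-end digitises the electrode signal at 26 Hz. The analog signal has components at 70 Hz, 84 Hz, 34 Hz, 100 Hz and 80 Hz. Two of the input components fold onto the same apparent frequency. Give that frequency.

8 Hz

fs/2 = 13 Hz.
70 Hz mod fs = 18 Hz.
18 Hz > fs/2 = 13 Hz, folds to fs − 18 Hz = 8 Hz.
84 Hz mod fs = 6 Hz.
6 Hz ≤ fs/2 = 13 Hz, appears at 6 Hz.
34 Hz mod fs = 8 Hz.
8 Hz ≤ fs/2 = 13 Hz, appears at 8 Hz.
100 Hz mod fs = 22 Hz.
22 Hz > fs/2 = 13 Hz, folds to fs − 22 Hz = 4 Hz.
80 Hz mod fs = 2 Hz.
2 Hz ≤ fs/2 = 13 Hz, appears at 2 Hz.
34 Hz and 70 Hz both map to 8 Hz.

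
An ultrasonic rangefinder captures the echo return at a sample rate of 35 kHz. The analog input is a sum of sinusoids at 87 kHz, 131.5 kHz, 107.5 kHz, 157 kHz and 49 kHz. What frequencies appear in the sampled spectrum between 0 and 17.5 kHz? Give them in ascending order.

2.5 kHz, 8.5 kHz, 14 kHz, 17 kHz

fs/2 = 17.5 kHz.
87 kHz mod fs = 17 kHz.
17 kHz ≤ fs/2 = 17.5 kHz, appears at 17 kHz.
131.5 kHz mod fs = 26.5 kHz.
26.5 kHz > fs/2 = 17.5 kHz, folds to fs − 26.5 kHz = 8.5 kHz.
107.5 kHz mod fs = 2.5 kHz.
2.5 kHz ≤ fs/2 = 17.5 kHz, appears at 2.5 kHz.
157 kHz mod fs = 17 kHz.
17 kHz ≤ fs/2 = 17.5 kHz, appears at 17 kHz.
49 kHz mod fs = 14 kHz.
14 kHz ≤ fs/2 = 17.5 kHz, appears at 14 kHz.
Distinct values: {2.5 kHz, 8.5 kHz, 14 kHz, 17 kHz}.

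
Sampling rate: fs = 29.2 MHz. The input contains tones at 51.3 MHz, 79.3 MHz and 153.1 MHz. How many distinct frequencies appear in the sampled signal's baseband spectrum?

fs/2 = 14.6 MHz.
51.3 MHz mod fs = 22.1 MHz.
22.1 MHz > fs/2 = 14.6 MHz, folds to fs − 22.1 MHz = 7.1 MHz.
79.3 MHz mod fs = 20.9 MHz.
20.9 MHz > fs/2 = 14.6 MHz, folds to fs − 20.9 MHz = 8.3 MHz.
153.1 MHz mod fs = 7.1 MHz.
7.1 MHz ≤ fs/2 = 14.6 MHz, appears at 7.1 MHz.
Distinct values: {7.1 MHz, 8.3 MHz} → 2.

2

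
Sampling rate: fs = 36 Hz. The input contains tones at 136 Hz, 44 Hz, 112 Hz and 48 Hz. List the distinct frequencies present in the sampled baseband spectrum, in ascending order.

fs/2 = 18 Hz.
136 Hz mod fs = 28 Hz.
28 Hz > fs/2 = 18 Hz, folds to fs − 28 Hz = 8 Hz.
44 Hz mod fs = 8 Hz.
8 Hz ≤ fs/2 = 18 Hz, appears at 8 Hz.
112 Hz mod fs = 4 Hz.
4 Hz ≤ fs/2 = 18 Hz, appears at 4 Hz.
48 Hz mod fs = 12 Hz.
12 Hz ≤ fs/2 = 18 Hz, appears at 12 Hz.
Distinct values: {4 Hz, 8 Hz, 12 Hz}.

4 Hz, 8 Hz, 12 Hz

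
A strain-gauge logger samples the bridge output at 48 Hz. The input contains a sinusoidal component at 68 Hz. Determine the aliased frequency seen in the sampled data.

20 Hz

68 Hz mod fs = 20 Hz.
20 Hz ≤ fs/2 = 24 Hz, appears at 20 Hz.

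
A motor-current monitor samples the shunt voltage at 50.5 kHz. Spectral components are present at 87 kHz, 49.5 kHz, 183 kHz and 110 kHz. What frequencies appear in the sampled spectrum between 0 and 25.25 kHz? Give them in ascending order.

1 kHz, 9 kHz, 14 kHz, 19 kHz

fs/2 = 25.25 kHz.
87 kHz mod fs = 36.5 kHz.
36.5 kHz > fs/2 = 25.25 kHz, folds to fs − 36.5 kHz = 14 kHz.
49.5 kHz > fs/2 = 25.25 kHz, folds to fs − 49.5 kHz = 1 kHz.
183 kHz mod fs = 31.5 kHz.
31.5 kHz > fs/2 = 25.25 kHz, folds to fs − 31.5 kHz = 19 kHz.
110 kHz mod fs = 9 kHz.
9 kHz ≤ fs/2 = 25.25 kHz, appears at 9 kHz.
Distinct values: {1 kHz, 9 kHz, 14 kHz, 19 kHz}.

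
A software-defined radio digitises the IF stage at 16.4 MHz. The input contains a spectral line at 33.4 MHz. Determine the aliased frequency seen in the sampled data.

33.4 MHz mod fs = 0.6 MHz.
0.6 MHz ≤ fs/2 = 8.2 MHz, appears at 0.6 MHz.

0.6 MHz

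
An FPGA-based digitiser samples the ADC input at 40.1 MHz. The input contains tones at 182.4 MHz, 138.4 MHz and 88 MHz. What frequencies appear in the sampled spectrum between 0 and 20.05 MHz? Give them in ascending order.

fs/2 = 20.05 MHz.
182.4 MHz mod fs = 22 MHz.
22 MHz > fs/2 = 20.05 MHz, folds to fs − 22 MHz = 18.1 MHz.
138.4 MHz mod fs = 18.1 MHz.
18.1 MHz ≤ fs/2 = 20.05 MHz, appears at 18.1 MHz.
88 MHz mod fs = 7.8 MHz.
7.8 MHz ≤ fs/2 = 20.05 MHz, appears at 7.8 MHz.
Distinct values: {7.8 MHz, 18.1 MHz}.

7.8 MHz, 18.1 MHz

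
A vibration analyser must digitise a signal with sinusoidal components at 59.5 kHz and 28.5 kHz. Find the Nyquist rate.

Highest-frequency component: 59.5 kHz.
Nyquist rate = 2 × 59.5 kHz = 119 kHz.

119 kHz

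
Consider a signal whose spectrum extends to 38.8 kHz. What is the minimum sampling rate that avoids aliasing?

77.6 kHz

Nyquist rate = 2 × 38.8 kHz = 77.6 kHz.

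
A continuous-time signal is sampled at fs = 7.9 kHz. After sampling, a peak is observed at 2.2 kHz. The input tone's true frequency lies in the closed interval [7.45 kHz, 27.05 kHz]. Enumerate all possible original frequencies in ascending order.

Frequencies that alias to 2.2 kHz are k·fs ± 2.2 kHz for integer k ≥ 0.
k=0: 2.2 kHz.
k=1: 5.7 kHz, 10.1 kHz.
k=2: 13.6 kHz, 18 kHz.
k=3: 21.5 kHz, 25.9 kHz.
k=4: 29.4 kHz, 33.8 kHz.
Within [7.45 kHz, 27.05 kHz]: 10.1 kHz, 13.6 kHz, 18 kHz, 21.5 kHz, 25.9 kHz.

10.1 kHz, 13.6 kHz, 18 kHz, 21.5 kHz, 25.9 kHz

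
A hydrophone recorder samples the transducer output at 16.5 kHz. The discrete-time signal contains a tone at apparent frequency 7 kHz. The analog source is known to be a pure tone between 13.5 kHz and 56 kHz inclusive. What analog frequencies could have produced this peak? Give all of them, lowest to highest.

Frequencies that alias to 7 kHz are k·fs ± 7 kHz for integer k ≥ 0.
k=0: 7 kHz.
k=1: 9.5 kHz, 23.5 kHz.
k=2: 26 kHz, 40 kHz.
k=3: 42.5 kHz, 56.5 kHz.
k=4: 59 kHz, 73 kHz.
Within [13.5 kHz, 56 kHz]: 23.5 kHz, 26 kHz, 40 kHz, 42.5 kHz.

23.5 kHz, 26 kHz, 40 kHz, 42.5 kHz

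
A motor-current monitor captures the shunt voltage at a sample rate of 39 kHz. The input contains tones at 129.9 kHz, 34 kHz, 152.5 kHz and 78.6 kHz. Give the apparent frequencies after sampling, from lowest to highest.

0.6 kHz, 3.5 kHz, 5 kHz, 12.9 kHz

fs/2 = 19.5 kHz.
129.9 kHz mod fs = 12.9 kHz.
12.9 kHz ≤ fs/2 = 19.5 kHz, appears at 12.9 kHz.
34 kHz > fs/2 = 19.5 kHz, folds to fs − 34 kHz = 5 kHz.
152.5 kHz mod fs = 35.5 kHz.
35.5 kHz > fs/2 = 19.5 kHz, folds to fs − 35.5 kHz = 3.5 kHz.
78.6 kHz mod fs = 0.6 kHz.
0.6 kHz ≤ fs/2 = 19.5 kHz, appears at 0.6 kHz.
Distinct values: {0.6 kHz, 3.5 kHz, 5 kHz, 12.9 kHz}.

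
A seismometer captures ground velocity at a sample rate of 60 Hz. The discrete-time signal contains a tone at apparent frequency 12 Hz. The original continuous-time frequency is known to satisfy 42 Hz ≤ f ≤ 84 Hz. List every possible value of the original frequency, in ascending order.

48 Hz, 72 Hz

Frequencies that alias to 12 Hz are k·fs ± 12 Hz for integer k ≥ 0.
k=0: 12 Hz.
k=1: 48 Hz, 72 Hz.
k=2: 108 Hz, 132 Hz.
Within [42 Hz, 84 Hz]: 48 Hz, 72 Hz.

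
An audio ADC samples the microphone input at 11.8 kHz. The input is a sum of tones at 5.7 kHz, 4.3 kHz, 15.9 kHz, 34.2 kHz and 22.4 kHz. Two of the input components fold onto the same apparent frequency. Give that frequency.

fs/2 = 5.9 kHz.
5.7 kHz ≤ fs/2 = 5.9 kHz, passes unchanged.
4.3 kHz ≤ fs/2 = 5.9 kHz, passes unchanged.
15.9 kHz mod fs = 4.1 kHz.
4.1 kHz ≤ fs/2 = 5.9 kHz, appears at 4.1 kHz.
34.2 kHz mod fs = 10.6 kHz.
10.6 kHz > fs/2 = 5.9 kHz, folds to fs − 10.6 kHz = 1.2 kHz.
22.4 kHz mod fs = 10.6 kHz.
10.6 kHz > fs/2 = 5.9 kHz, folds to fs − 10.6 kHz = 1.2 kHz.
22.4 kHz and 34.2 kHz both map to 1.2 kHz.

1.2 kHz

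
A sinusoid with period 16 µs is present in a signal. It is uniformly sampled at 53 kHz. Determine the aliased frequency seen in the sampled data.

9.5 kHz

T = 16 µs → f = 1/T = 62.5 kHz.
62.5 kHz mod fs = 9.5 kHz.
9.5 kHz ≤ fs/2 = 26.5 kHz, appears at 9.5 kHz.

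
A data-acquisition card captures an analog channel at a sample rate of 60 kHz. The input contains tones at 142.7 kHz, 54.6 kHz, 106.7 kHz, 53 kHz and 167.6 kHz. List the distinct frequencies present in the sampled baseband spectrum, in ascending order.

fs/2 = 30 kHz.
142.7 kHz mod fs = 22.7 kHz.
22.7 kHz ≤ fs/2 = 30 kHz, appears at 22.7 kHz.
54.6 kHz > fs/2 = 30 kHz, folds to fs − 54.6 kHz = 5.4 kHz.
106.7 kHz mod fs = 46.7 kHz.
46.7 kHz > fs/2 = 30 kHz, folds to fs − 46.7 kHz = 13.3 kHz.
53 kHz > fs/2 = 30 kHz, folds to fs − 53 kHz = 7 kHz.
167.6 kHz mod fs = 47.6 kHz.
47.6 kHz > fs/2 = 30 kHz, folds to fs − 47.6 kHz = 12.4 kHz.
Distinct values: {5.4 kHz, 7 kHz, 12.4 kHz, 13.3 kHz, 22.7 kHz}.

5.4 kHz, 7 kHz, 12.4 kHz, 13.3 kHz, 22.7 kHz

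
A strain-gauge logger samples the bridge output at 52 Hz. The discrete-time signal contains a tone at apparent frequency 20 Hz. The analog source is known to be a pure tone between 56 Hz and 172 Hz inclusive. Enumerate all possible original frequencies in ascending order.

72 Hz, 84 Hz, 124 Hz, 136 Hz

Frequencies that alias to 20 Hz are k·fs ± 20 Hz for integer k ≥ 0.
k=0: 20 Hz.
k=1: 32 Hz, 72 Hz.
k=2: 84 Hz, 124 Hz.
k=3: 136 Hz, 176 Hz.
k=4: 188 Hz, 228 Hz.
Within [56 Hz, 172 Hz]: 72 Hz, 84 Hz, 124 Hz, 136 Hz.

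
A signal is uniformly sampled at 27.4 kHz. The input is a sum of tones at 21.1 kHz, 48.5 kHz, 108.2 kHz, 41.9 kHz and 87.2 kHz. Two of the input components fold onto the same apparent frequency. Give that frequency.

fs/2 = 13.7 kHz.
21.1 kHz > fs/2 = 13.7 kHz, folds to fs − 21.1 kHz = 6.3 kHz.
48.5 kHz mod fs = 21.1 kHz.
21.1 kHz > fs/2 = 13.7 kHz, folds to fs − 21.1 kHz = 6.3 kHz.
108.2 kHz mod fs = 26 kHz.
26 kHz > fs/2 = 13.7 kHz, folds to fs − 26 kHz = 1.4 kHz.
41.9 kHz mod fs = 14.5 kHz.
14.5 kHz > fs/2 = 13.7 kHz, folds to fs − 14.5 kHz = 12.9 kHz.
87.2 kHz mod fs = 5 kHz.
5 kHz ≤ fs/2 = 13.7 kHz, appears at 5 kHz.
21.1 kHz and 48.5 kHz both map to 6.3 kHz.

6.3 kHz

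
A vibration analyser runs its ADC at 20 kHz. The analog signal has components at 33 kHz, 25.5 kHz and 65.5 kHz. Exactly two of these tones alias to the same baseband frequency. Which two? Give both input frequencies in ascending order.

25.5 kHz, 65.5 kHz

fs/2 = 10 kHz.
33 kHz mod fs = 13 kHz.
13 kHz > fs/2 = 10 kHz, folds to fs − 13 kHz = 7 kHz.
25.5 kHz mod fs = 5.5 kHz.
5.5 kHz ≤ fs/2 = 10 kHz, appears at 5.5 kHz.
65.5 kHz mod fs = 5.5 kHz.
5.5 kHz ≤ fs/2 = 10 kHz, appears at 5.5 kHz.
25.5 kHz and 65.5 kHz both map to 5.5 kHz.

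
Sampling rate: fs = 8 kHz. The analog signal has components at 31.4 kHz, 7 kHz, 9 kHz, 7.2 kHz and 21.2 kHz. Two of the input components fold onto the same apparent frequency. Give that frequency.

fs/2 = 4 kHz.
31.4 kHz mod fs = 7.4 kHz.
7.4 kHz > fs/2 = 4 kHz, folds to fs − 7.4 kHz = 0.6 kHz.
7 kHz > fs/2 = 4 kHz, folds to fs − 7 kHz = 1 kHz.
9 kHz mod fs = 1 kHz.
1 kHz ≤ fs/2 = 4 kHz, appears at 1 kHz.
7.2 kHz > fs/2 = 4 kHz, folds to fs − 7.2 kHz = 0.8 kHz.
21.2 kHz mod fs = 5.2 kHz.
5.2 kHz > fs/2 = 4 kHz, folds to fs − 5.2 kHz = 2.8 kHz.
7 kHz and 9 kHz both map to 1 kHz.

1 kHz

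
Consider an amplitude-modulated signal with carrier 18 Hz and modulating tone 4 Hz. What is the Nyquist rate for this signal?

AM sidebands sit at fc ± fm = 14 Hz and 22 Hz.
Highest-frequency component: 22 Hz.
Nyquist rate = 2 × 22 Hz = 44 Hz.

44 Hz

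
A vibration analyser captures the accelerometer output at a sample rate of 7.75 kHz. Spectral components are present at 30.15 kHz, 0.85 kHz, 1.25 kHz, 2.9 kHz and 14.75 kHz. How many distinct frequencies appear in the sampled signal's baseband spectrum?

fs/2 = 3.875 kHz.
30.15 kHz mod fs = 6.9 kHz.
6.9 kHz > fs/2 = 3.875 kHz, folds to fs − 6.9 kHz = 0.85 kHz.
0.85 kHz ≤ fs/2 = 3.875 kHz, passes unchanged.
1.25 kHz ≤ fs/2 = 3.875 kHz, passes unchanged.
2.9 kHz ≤ fs/2 = 3.875 kHz, passes unchanged.
14.75 kHz mod fs = 7 kHz.
7 kHz > fs/2 = 3.875 kHz, folds to fs − 7 kHz = 0.75 kHz.
Distinct values: {0.75 kHz, 0.85 kHz, 1.25 kHz, 2.9 kHz} → 4.

4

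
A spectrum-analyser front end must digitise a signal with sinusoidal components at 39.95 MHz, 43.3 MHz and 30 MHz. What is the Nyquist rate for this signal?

Highest-frequency component: 43.3 MHz.
Nyquist rate = 2 × 43.3 MHz = 86.6 MHz.

86.6 MHz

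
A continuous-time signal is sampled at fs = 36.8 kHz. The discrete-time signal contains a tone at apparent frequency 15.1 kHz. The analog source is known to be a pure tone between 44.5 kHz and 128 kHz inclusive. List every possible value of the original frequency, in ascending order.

Frequencies that alias to 15.1 kHz are k·fs ± 15.1 kHz for integer k ≥ 0.
k=0: 15.1 kHz.
k=1: 21.7 kHz, 51.9 kHz.
k=2: 58.5 kHz, 88.7 kHz.
k=3: 95.3 kHz, 125.5 kHz.
k=4: 132.1 kHz, 162.3 kHz.
Within [44.5 kHz, 128 kHz]: 51.9 kHz, 58.5 kHz, 88.7 kHz, 95.3 kHz, 125.5 kHz.

51.9 kHz, 58.5 kHz, 88.7 kHz, 95.3 kHz, 125.5 kHz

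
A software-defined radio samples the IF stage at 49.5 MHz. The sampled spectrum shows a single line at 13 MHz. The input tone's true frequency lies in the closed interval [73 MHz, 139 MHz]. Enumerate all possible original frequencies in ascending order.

Frequencies that alias to 13 MHz are k·fs ± 13 MHz for integer k ≥ 0.
k=0: 13 MHz.
k=1: 36.5 MHz, 62.5 MHz.
k=2: 86 MHz, 112 MHz.
k=3: 135.5 MHz, 161.5 MHz.
k=4: 185 MHz, 211 MHz.
Within [73 MHz, 139 MHz]: 86 MHz, 112 MHz, 135.5 MHz.

86 MHz, 112 MHz, 135.5 MHz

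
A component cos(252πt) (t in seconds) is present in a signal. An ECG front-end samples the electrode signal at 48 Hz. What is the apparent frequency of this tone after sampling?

18 Hz

ω = 252π rad/s → f = ω/(2π) = 126 Hz.
126 Hz mod fs = 30 Hz.
30 Hz > fs/2 = 24 Hz, folds to fs − 30 Hz = 18 Hz.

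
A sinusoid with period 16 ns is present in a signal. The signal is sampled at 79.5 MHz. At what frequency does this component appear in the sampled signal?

T = 16 ns → f = 1/T = 62.5 MHz.
62.5 MHz > fs/2 = 39.75 MHz, folds to fs − 62.5 MHz = 17 MHz.

17 MHz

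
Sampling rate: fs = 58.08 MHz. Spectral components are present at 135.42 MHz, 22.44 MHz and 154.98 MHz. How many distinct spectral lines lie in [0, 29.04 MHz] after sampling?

2

fs/2 = 29.04 MHz.
135.42 MHz mod fs = 19.26 MHz.
19.26 MHz ≤ fs/2 = 29.04 MHz, appears at 19.26 MHz.
22.44 MHz ≤ fs/2 = 29.04 MHz, passes unchanged.
154.98 MHz mod fs = 38.82 MHz.
38.82 MHz > fs/2 = 29.04 MHz, folds to fs − 38.82 MHz = 19.26 MHz.
Distinct values: {19.26 MHz, 22.44 MHz} → 2.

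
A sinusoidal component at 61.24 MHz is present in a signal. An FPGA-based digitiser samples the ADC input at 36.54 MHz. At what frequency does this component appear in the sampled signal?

61.24 MHz mod fs = 24.7 MHz.
24.7 MHz > fs/2 = 18.27 MHz, folds to fs − 24.7 MHz = 11.84 MHz.

11.84 MHz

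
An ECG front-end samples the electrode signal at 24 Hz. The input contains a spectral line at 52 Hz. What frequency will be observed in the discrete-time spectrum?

52 Hz mod fs = 4 Hz.
4 Hz ≤ fs/2 = 12 Hz, appears at 4 Hz.

4 Hz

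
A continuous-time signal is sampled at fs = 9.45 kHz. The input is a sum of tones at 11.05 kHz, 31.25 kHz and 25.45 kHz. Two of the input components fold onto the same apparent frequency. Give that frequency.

2.9 kHz

fs/2 = 4.725 kHz.
11.05 kHz mod fs = 1.6 kHz.
1.6 kHz ≤ fs/2 = 4.725 kHz, appears at 1.6 kHz.
31.25 kHz mod fs = 2.9 kHz.
2.9 kHz ≤ fs/2 = 4.725 kHz, appears at 2.9 kHz.
25.45 kHz mod fs = 6.55 kHz.
6.55 kHz > fs/2 = 4.725 kHz, folds to fs − 6.55 kHz = 2.9 kHz.
25.45 kHz and 31.25 kHz both map to 2.9 kHz.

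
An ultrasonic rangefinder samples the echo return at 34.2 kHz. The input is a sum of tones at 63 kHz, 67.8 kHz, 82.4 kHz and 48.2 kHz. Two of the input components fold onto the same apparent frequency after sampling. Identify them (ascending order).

48.2 kHz, 82.4 kHz

fs/2 = 17.1 kHz.
63 kHz mod fs = 28.8 kHz.
28.8 kHz > fs/2 = 17.1 kHz, folds to fs − 28.8 kHz = 5.4 kHz.
67.8 kHz mod fs = 33.6 kHz.
33.6 kHz > fs/2 = 17.1 kHz, folds to fs − 33.6 kHz = 0.6 kHz.
82.4 kHz mod fs = 14 kHz.
14 kHz ≤ fs/2 = 17.1 kHz, appears at 14 kHz.
48.2 kHz mod fs = 14 kHz.
14 kHz ≤ fs/2 = 17.1 kHz, appears at 14 kHz.
48.2 kHz and 82.4 kHz both map to 14 kHz.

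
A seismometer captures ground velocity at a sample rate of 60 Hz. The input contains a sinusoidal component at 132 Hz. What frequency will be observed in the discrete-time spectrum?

132 Hz mod fs = 12 Hz.
12 Hz ≤ fs/2 = 30 Hz, appears at 12 Hz.

12 Hz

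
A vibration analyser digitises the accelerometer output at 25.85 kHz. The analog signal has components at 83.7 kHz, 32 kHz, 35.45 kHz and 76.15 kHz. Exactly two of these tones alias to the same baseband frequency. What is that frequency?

6.15 kHz

fs/2 = 12.925 kHz.
83.7 kHz mod fs = 6.15 kHz.
6.15 kHz ≤ fs/2 = 12.925 kHz, appears at 6.15 kHz.
32 kHz mod fs = 6.15 kHz.
6.15 kHz ≤ fs/2 = 12.925 kHz, appears at 6.15 kHz.
35.45 kHz mod fs = 9.6 kHz.
9.6 kHz ≤ fs/2 = 12.925 kHz, appears at 9.6 kHz.
76.15 kHz mod fs = 24.45 kHz.
24.45 kHz > fs/2 = 12.925 kHz, folds to fs − 24.45 kHz = 1.4 kHz.
32 kHz and 83.7 kHz both map to 6.15 kHz.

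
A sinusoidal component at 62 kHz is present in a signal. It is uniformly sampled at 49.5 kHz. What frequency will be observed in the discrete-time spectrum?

62 kHz mod fs = 12.5 kHz.
12.5 kHz ≤ fs/2 = 24.75 kHz, appears at 12.5 kHz.

12.5 kHz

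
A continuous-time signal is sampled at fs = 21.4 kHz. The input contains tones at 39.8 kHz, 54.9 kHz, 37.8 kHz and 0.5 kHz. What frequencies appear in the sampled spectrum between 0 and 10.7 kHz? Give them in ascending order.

0.5 kHz, 3 kHz, 5 kHz, 9.3 kHz

fs/2 = 10.7 kHz.
39.8 kHz mod fs = 18.4 kHz.
18.4 kHz > fs/2 = 10.7 kHz, folds to fs − 18.4 kHz = 3 kHz.
54.9 kHz mod fs = 12.1 kHz.
12.1 kHz > fs/2 = 10.7 kHz, folds to fs − 12.1 kHz = 9.3 kHz.
37.8 kHz mod fs = 16.4 kHz.
16.4 kHz > fs/2 = 10.7 kHz, folds to fs − 16.4 kHz = 5 kHz.
0.5 kHz ≤ fs/2 = 10.7 kHz, passes unchanged.
Distinct values: {0.5 kHz, 3 kHz, 5 kHz, 9.3 kHz}.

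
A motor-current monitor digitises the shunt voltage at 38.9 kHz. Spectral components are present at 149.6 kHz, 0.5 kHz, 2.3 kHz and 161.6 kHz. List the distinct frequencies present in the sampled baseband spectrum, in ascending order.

0.5 kHz, 2.3 kHz, 6 kHz

fs/2 = 19.45 kHz.
149.6 kHz mod fs = 32.9 kHz.
32.9 kHz > fs/2 = 19.45 kHz, folds to fs − 32.9 kHz = 6 kHz.
0.5 kHz ≤ fs/2 = 19.45 kHz, passes unchanged.
2.3 kHz ≤ fs/2 = 19.45 kHz, passes unchanged.
161.6 kHz mod fs = 6 kHz.
6 kHz ≤ fs/2 = 19.45 kHz, appears at 6 kHz.
Distinct values: {0.5 kHz, 2.3 kHz, 6 kHz}.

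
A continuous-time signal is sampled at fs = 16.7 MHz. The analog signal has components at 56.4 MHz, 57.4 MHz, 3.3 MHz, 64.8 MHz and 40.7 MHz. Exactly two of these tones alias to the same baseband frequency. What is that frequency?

7.3 MHz

fs/2 = 8.35 MHz.
56.4 MHz mod fs = 6.3 MHz.
6.3 MHz ≤ fs/2 = 8.35 MHz, appears at 6.3 MHz.
57.4 MHz mod fs = 7.3 MHz.
7.3 MHz ≤ fs/2 = 8.35 MHz, appears at 7.3 MHz.
3.3 MHz ≤ fs/2 = 8.35 MHz, passes unchanged.
64.8 MHz mod fs = 14.7 MHz.
14.7 MHz > fs/2 = 8.35 MHz, folds to fs − 14.7 MHz = 2 MHz.
40.7 MHz mod fs = 7.3 MHz.
7.3 MHz ≤ fs/2 = 8.35 MHz, appears at 7.3 MHz.
40.7 MHz and 57.4 MHz both map to 7.3 MHz.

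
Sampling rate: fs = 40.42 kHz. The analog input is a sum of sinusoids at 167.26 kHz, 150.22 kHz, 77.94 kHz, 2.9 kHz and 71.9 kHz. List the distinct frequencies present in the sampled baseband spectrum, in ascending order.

fs/2 = 20.21 kHz.
167.26 kHz mod fs = 5.58 kHz.
5.58 kHz ≤ fs/2 = 20.21 kHz, appears at 5.58 kHz.
150.22 kHz mod fs = 28.96 kHz.
28.96 kHz > fs/2 = 20.21 kHz, folds to fs − 28.96 kHz = 11.46 kHz.
77.94 kHz mod fs = 37.52 kHz.
37.52 kHz > fs/2 = 20.21 kHz, folds to fs − 37.52 kHz = 2.9 kHz.
2.9 kHz ≤ fs/2 = 20.21 kHz, passes unchanged.
71.9 kHz mod fs = 31.48 kHz.
31.48 kHz > fs/2 = 20.21 kHz, folds to fs − 31.48 kHz = 8.94 kHz.
Distinct values: {2.9 kHz, 5.58 kHz, 8.94 kHz, 11.46 kHz}.

2.9 kHz, 5.58 kHz, 8.94 kHz, 11.46 kHz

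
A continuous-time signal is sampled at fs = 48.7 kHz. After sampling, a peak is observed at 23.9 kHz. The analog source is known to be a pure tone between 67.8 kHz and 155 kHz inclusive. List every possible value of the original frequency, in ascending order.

Frequencies that alias to 23.9 kHz are k·fs ± 23.9 kHz for integer k ≥ 0.
k=0: 23.9 kHz.
k=1: 24.8 kHz, 72.6 kHz.
k=2: 73.5 kHz, 121.3 kHz.
k=3: 122.2 kHz, 170 kHz.
k=4: 170.9 kHz, 218.7 kHz.
Within [67.8 kHz, 155 kHz]: 72.6 kHz, 73.5 kHz, 121.3 kHz, 122.2 kHz.

72.6 kHz, 73.5 kHz, 121.3 kHz, 122.2 kHz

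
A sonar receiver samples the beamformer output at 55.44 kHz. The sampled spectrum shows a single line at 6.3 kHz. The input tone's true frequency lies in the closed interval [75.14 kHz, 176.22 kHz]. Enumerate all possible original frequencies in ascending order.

Frequencies that alias to 6.3 kHz are k·fs ± 6.3 kHz for integer k ≥ 0.
k=0: 6.3 kHz.
k=1: 49.14 kHz, 61.74 kHz.
k=2: 104.58 kHz, 117.18 kHz.
k=3: 160.02 kHz, 172.62 kHz.
k=4: 215.46 kHz, 228.06 kHz.
Within [75.14 kHz, 176.22 kHz]: 104.58 kHz, 117.18 kHz, 160.02 kHz, 172.62 kHz.

104.58 kHz, 117.18 kHz, 160.02 kHz, 172.62 kHz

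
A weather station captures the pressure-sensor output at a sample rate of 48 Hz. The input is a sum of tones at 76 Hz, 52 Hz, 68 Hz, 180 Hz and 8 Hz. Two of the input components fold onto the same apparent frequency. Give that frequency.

fs/2 = 24 Hz.
76 Hz mod fs = 28 Hz.
28 Hz > fs/2 = 24 Hz, folds to fs − 28 Hz = 20 Hz.
52 Hz mod fs = 4 Hz.
4 Hz ≤ fs/2 = 24 Hz, appears at 4 Hz.
68 Hz mod fs = 20 Hz.
20 Hz ≤ fs/2 = 24 Hz, appears at 20 Hz.
180 Hz mod fs = 36 Hz.
36 Hz > fs/2 = 24 Hz, folds to fs − 36 Hz = 12 Hz.
8 Hz ≤ fs/2 = 24 Hz, passes unchanged.
68 Hz and 76 Hz both map to 20 Hz.

20 Hz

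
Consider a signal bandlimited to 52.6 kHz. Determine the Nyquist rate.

105.2 kHz

Nyquist rate = 2 × 52.6 kHz = 105.2 kHz.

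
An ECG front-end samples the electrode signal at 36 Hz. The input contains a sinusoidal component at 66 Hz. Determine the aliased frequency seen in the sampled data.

66 Hz mod fs = 30 Hz.
30 Hz > fs/2 = 18 Hz, folds to fs − 30 Hz = 6 Hz.

6 Hz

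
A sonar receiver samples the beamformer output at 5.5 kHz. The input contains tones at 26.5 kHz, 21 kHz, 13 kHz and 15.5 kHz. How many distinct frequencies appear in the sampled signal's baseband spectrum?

2

fs/2 = 2.75 kHz.
26.5 kHz mod fs = 4.5 kHz.
4.5 kHz > fs/2 = 2.75 kHz, folds to fs − 4.5 kHz = 1 kHz.
21 kHz mod fs = 4.5 kHz.
4.5 kHz > fs/2 = 2.75 kHz, folds to fs − 4.5 kHz = 1 kHz.
13 kHz mod fs = 2 kHz.
2 kHz ≤ fs/2 = 2.75 kHz, appears at 2 kHz.
15.5 kHz mod fs = 4.5 kHz.
4.5 kHz > fs/2 = 2.75 kHz, folds to fs − 4.5 kHz = 1 kHz.
Distinct values: {1 kHz, 2 kHz} → 2.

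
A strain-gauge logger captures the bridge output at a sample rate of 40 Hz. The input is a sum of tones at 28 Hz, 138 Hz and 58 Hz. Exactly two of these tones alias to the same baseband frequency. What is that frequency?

18 Hz

fs/2 = 20 Hz.
28 Hz > fs/2 = 20 Hz, folds to fs − 28 Hz = 12 Hz.
138 Hz mod fs = 18 Hz.
18 Hz ≤ fs/2 = 20 Hz, appears at 18 Hz.
58 Hz mod fs = 18 Hz.
18 Hz ≤ fs/2 = 20 Hz, appears at 18 Hz.
58 Hz and 138 Hz both map to 18 Hz.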